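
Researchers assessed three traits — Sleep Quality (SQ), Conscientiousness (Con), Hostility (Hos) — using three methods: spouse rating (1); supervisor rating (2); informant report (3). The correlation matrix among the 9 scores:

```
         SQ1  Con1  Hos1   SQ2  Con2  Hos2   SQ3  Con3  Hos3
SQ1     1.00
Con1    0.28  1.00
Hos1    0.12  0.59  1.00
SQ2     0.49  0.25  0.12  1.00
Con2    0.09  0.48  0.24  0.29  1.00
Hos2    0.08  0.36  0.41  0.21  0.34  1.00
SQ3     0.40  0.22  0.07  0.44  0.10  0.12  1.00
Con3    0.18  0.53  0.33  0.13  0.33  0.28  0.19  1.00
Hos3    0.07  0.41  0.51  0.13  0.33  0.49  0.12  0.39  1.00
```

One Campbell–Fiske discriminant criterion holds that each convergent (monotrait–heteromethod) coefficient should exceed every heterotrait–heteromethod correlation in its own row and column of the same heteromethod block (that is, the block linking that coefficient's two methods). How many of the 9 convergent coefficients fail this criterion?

Convergent coefficients and their comparison sets:
SQ (methods 1·2): 0.49 vs {0.09, 0.25, 0.08, 0.12} → pass.
SQ (methods 1·3): 0.40 vs {0.18, 0.22, 0.07, 0.07} → pass.
SQ (methods 2·3): 0.44 vs {0.13, 0.10, 0.13, 0.12} → pass.
Con (methods 1·2): 0.48 vs {0.25, 0.09, 0.36, 0.24} → pass.
Con (methods 1·3): 0.53 vs {0.22, 0.18, 0.41, 0.33} → pass.
Con (methods 2·3): 0.33 vs {0.10, 0.13, 0.33, 0.28} → fail.
Hos (methods 1·2): 0.41 vs {0.12, 0.08, 0.24, 0.36} → pass.
Hos (methods 1·3): 0.51 vs {0.07, 0.07, 0.33, 0.41} → pass.
Hos (methods 2·3): 0.49 vs {0.12, 0.13, 0.28, 0.33} → pass.
1 of 9 fail.

1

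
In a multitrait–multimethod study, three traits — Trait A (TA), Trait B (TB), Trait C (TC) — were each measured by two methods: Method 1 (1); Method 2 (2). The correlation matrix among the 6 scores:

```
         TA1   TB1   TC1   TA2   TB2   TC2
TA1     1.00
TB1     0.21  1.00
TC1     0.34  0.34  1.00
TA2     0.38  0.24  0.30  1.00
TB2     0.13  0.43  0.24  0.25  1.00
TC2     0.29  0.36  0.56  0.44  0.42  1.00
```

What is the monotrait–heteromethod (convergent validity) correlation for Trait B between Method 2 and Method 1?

Same trait (TB), different methods: r(TB2, TB1) = 0.43.

0.43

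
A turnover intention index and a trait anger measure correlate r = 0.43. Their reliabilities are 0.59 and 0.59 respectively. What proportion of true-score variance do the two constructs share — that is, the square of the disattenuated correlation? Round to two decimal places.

Disattenuated r = 0.43 / √(0.59 × 0.59) = 0.43 / 0.5900 = 0.7288.
Shared true-score variance = 0.7288² = 0.5311 ≈ 0.53.

0.53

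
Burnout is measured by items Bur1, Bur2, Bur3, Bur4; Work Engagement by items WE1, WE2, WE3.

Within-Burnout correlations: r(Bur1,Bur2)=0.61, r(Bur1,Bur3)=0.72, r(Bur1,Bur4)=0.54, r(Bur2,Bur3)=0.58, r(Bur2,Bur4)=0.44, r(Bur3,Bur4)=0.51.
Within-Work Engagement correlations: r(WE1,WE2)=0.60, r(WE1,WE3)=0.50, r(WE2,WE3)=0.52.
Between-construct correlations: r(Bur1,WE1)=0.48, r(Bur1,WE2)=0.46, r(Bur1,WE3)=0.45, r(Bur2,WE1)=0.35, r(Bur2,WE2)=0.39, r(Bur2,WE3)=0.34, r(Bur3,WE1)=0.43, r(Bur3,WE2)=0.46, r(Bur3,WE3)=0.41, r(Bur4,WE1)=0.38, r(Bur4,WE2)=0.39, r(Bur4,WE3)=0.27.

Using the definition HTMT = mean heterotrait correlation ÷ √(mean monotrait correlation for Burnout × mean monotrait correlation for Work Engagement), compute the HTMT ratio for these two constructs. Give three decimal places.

0.725

Between-construct mean = 4.81/12 = 0.4008.
Mean within-Bur = 3.40/6 = 0.5667; mean within-WE = 1.62/3 = 0.5400.
Geometric mean = √(0.5667 × 0.5400) = 0.5532.
HTMT = 0.4008 / 0.5532 = 0.725.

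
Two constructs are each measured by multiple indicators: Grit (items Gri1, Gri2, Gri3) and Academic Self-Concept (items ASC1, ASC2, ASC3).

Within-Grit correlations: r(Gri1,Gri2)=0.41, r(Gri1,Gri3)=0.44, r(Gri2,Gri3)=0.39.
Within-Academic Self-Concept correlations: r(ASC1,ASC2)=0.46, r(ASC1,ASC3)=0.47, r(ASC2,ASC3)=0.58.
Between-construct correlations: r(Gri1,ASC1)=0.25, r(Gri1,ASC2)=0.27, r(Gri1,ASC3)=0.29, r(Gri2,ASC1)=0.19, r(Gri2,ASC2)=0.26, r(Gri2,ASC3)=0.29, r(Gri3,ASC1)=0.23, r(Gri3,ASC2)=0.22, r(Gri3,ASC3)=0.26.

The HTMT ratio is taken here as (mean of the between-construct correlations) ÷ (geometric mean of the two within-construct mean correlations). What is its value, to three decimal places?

Mean heterotrait r = 2.26/9 = 0.2511.
Mean within-Gri = 1.24/3 = 0.4133; mean within-ASC = 1.51/3 = 0.5033.
Geometric mean = √(0.4133 × 0.5033) = 0.4561.
HTMT = 0.2511 / 0.4561 = 0.551.

0.551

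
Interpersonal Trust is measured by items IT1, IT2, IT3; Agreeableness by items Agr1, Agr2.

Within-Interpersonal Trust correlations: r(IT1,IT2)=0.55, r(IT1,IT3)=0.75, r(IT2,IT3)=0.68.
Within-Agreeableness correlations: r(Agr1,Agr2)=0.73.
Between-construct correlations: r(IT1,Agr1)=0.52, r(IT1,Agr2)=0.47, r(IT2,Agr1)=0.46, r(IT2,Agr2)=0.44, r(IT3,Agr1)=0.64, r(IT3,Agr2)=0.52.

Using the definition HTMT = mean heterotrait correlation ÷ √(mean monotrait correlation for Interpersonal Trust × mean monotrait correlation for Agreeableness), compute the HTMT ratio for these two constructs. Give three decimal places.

Mean between = 3.05/6 = 0.5083.
Mean within-IT = 1.98/3 = 0.6600; mean within-Agr = 0.73/1 = 0.7300.
Geometric mean = √(0.6600 × 0.7300) = 0.6941.
HTMT = 0.5083 / 0.6941 = 0.732.

0.732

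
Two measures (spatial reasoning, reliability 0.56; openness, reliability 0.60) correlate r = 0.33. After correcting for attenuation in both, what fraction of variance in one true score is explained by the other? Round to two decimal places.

0.32

Disattenuated r = 0.33 / √(0.56 × 0.60) = 0.33 / 0.5797 = 0.5693.
Shared true-score variance = 0.5693² = 0.3241 ≈ 0.32.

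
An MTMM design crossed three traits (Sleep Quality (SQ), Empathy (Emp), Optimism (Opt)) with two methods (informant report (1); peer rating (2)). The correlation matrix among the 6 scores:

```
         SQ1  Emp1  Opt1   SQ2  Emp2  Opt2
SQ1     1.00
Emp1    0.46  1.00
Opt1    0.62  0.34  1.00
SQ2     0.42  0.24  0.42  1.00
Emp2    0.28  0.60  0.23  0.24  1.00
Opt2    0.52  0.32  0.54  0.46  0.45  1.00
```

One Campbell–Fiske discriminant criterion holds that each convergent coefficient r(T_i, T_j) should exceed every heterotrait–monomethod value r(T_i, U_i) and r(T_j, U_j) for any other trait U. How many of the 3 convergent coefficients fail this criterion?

Convergent coefficients and their comparison sets:
SQ (methods 1·2): 0.42 vs {0.46, 0.24, 0.62, 0.46} → fail.
Emp (methods 1·2): 0.60 vs {0.46, 0.24, 0.34, 0.45} → pass.
Opt (methods 1·2): 0.54 vs {0.62, 0.46, 0.34, 0.45} → fail.
2 of 3 fail.

2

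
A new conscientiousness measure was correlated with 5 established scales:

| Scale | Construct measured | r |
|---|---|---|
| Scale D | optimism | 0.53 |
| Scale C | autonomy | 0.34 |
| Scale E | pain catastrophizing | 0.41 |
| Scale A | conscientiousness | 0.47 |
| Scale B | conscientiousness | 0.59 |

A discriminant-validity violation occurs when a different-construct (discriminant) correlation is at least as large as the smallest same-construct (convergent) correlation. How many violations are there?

Convergent (same construct = conscientiousness): Scale A, Scale B.
Smallest convergent = 0.47. Discriminant values: 0.53, 0.34, 0.41; count ≥ 0.47 → 1.

1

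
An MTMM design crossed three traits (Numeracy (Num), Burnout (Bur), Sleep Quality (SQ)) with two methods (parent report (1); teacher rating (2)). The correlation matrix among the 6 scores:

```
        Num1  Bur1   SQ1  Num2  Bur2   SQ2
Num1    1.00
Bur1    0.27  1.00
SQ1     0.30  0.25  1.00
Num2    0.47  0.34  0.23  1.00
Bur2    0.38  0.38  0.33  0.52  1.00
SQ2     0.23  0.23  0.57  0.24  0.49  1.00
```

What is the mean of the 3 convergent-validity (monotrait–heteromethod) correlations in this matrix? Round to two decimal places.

0.47

Convergent values: 0.47, 0.38, 0.57; mean = 1.42/3 = 0.47.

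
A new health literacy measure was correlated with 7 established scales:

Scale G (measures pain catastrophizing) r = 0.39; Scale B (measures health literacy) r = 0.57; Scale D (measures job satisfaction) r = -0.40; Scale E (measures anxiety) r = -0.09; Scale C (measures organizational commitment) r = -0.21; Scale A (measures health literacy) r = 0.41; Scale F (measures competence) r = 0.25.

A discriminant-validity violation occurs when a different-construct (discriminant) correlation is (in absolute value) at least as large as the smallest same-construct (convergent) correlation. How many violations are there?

Convergent (same construct = health literacy): Scale B, Scale A.
Smallest convergent = 0.41. Discriminant |r|: 0.39, 0.40, 0.09, 0.21, 0.25; count ≥ 0.41 → 0.

0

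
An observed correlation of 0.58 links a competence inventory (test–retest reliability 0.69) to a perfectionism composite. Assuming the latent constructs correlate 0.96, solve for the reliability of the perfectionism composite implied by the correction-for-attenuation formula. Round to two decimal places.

r_true = r_obs / √(r_xx · r_yy) ⇒ 0.96 = 0.58 / √(0.69 · r_yy).
√(0.69 · r_yy) = 0.58 / 0.96 = 0.6042; 0.69 · r_yy = 0.3651; r_yy = 0.3651 / 0.69 ≈ 0.53.

0.53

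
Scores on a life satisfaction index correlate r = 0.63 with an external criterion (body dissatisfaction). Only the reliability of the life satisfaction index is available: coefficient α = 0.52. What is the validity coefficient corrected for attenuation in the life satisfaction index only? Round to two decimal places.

0.87

Single correction: r_c = r_obs / √r_xx = 0.63 / √0.52 = 0.63 / 0.7211 ≈ 0.87.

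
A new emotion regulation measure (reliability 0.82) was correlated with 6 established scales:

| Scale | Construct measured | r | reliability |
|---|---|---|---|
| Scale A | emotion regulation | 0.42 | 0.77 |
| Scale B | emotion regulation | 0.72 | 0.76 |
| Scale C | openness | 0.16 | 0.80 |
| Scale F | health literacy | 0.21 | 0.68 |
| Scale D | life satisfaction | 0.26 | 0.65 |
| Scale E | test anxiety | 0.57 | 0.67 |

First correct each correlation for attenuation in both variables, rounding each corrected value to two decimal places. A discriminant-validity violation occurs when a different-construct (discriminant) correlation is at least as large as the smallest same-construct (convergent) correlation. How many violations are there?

1

Disattenuated r (r / √(r_scale · r_new)):
  Scale A (conv): 0.42 / √(0.77·0.82) = 0.53
  Scale B (conv): 0.72 / √(0.76·0.82) = 0.91
  Scale C (disc): 0.16 / √(0.80·0.82) = 0.20
  Scale F (disc): 0.21 / √(0.68·0.82) = 0.28
  Scale D (disc): 0.26 / √(0.65·0.82) = 0.36
  Scale E (disc): 0.57 / √(0.67·0.82) = 0.77
Smallest convergent = 0.53. Discriminant values: 0.20, 0.28, 0.36, 0.77; count ≥ 0.53 → 1.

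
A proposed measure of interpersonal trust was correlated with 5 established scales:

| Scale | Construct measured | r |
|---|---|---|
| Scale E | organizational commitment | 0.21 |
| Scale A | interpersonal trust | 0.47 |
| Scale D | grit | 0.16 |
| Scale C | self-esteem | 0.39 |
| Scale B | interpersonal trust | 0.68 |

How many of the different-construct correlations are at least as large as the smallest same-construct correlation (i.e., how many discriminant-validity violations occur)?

0

Convergent (same construct = interpersonal trust): Scale A, Scale B.
Smallest convergent = 0.47. Discriminant values: 0.21, 0.16, 0.39; count ≥ 0.47 → 0.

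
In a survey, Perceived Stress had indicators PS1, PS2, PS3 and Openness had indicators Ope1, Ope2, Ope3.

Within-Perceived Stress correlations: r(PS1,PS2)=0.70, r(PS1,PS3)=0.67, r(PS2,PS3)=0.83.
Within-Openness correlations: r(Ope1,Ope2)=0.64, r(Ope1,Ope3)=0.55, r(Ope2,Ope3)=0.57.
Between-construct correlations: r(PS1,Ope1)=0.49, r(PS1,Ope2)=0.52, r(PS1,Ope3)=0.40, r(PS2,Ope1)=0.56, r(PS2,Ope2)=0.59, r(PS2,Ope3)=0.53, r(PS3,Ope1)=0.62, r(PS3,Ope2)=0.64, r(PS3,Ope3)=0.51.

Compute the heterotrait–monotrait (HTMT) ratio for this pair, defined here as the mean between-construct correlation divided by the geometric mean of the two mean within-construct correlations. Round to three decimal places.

Mean between = 4.86/9 = 0.5400.
Mean within-PS = 2.20/3 = 0.7333; mean within-Ope = 1.76/3 = 0.5867.
Geometric mean = √(0.7333 × 0.5867) = 0.6559.
HTMT = 0.5400 / 0.6559 = 0.823.

0.823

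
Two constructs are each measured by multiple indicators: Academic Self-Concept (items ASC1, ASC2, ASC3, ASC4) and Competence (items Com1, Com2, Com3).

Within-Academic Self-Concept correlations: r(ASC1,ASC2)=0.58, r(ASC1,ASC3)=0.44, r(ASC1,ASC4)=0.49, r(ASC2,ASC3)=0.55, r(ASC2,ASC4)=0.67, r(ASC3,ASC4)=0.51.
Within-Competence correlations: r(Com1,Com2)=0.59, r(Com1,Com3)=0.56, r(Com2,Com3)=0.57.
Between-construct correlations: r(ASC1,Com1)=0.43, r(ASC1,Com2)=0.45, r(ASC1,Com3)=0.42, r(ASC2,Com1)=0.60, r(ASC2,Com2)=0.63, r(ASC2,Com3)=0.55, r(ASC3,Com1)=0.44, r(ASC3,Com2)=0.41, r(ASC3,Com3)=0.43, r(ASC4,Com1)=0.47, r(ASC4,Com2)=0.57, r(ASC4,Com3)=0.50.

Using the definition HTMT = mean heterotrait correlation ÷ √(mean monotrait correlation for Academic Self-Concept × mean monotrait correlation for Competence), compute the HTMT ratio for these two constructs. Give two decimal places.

Between-construct mean = 5.90/12 = 0.4917.
Mean within-ASC = 3.24/6 = 0.5400; mean within-Com = 1.72/3 = 0.5733.
Geometric mean = √(0.5400 × 0.5733) = 0.5564.
HTMT = 0.4917 / 0.5564 = 0.88.

0.88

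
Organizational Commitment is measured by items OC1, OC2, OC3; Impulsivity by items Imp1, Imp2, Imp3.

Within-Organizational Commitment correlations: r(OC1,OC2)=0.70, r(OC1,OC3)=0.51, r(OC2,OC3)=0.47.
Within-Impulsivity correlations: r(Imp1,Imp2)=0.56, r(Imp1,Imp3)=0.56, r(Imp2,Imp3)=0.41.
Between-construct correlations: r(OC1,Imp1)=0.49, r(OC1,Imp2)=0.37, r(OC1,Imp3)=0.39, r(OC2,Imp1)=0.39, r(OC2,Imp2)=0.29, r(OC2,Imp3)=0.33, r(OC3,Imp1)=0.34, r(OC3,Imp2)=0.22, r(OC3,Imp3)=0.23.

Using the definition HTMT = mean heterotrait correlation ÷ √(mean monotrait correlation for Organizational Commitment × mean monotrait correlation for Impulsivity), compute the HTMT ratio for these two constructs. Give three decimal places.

Mean between = 3.05/9 = 0.3389.
Mean within-OC = 1.68/3 = 0.5600; mean within-Imp = 1.53/3 = 0.5100.
Geometric mean = √(0.5600 × 0.5100) = 0.5344.
HTMT = 0.3389 / 0.5344 = 0.634.

0.634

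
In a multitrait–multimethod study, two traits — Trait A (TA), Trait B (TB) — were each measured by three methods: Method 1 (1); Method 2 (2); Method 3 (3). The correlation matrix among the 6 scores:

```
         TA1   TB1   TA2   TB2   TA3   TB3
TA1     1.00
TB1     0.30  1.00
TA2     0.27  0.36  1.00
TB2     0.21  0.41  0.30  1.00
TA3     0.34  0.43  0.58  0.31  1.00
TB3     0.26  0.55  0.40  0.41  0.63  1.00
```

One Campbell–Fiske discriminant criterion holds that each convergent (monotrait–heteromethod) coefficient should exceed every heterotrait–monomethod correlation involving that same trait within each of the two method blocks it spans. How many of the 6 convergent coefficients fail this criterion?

Convergent coefficients and their comparison sets:
TA (methods 1·2): 0.27 vs {0.30, 0.30} → fail.
TA (methods 1·3): 0.34 vs {0.30, 0.63} → fail.
TA (methods 2·3): 0.58 vs {0.30, 0.63} → fail.
TB (methods 1·2): 0.41 vs {0.30, 0.30} → pass.
TB (methods 1·3): 0.55 vs {0.30, 0.63} → fail.
TB (methods 2·3): 0.41 vs {0.30, 0.63} → fail.
5 of 6 fail.

5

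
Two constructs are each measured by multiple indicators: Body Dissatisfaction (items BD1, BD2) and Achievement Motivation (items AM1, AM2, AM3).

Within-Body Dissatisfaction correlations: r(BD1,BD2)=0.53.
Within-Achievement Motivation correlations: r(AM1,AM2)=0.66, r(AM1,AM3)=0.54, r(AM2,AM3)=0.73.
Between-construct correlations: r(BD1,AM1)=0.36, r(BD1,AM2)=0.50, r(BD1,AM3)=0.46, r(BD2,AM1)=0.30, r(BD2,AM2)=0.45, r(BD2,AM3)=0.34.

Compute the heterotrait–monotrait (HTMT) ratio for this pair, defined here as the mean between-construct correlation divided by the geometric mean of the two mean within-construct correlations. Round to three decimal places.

0.688

Mean heterotrait r = 2.41/6 = 0.4017.
Mean within-BD = 0.53/1 = 0.5300; mean within-AM = 1.93/3 = 0.6433.
Geometric mean = √(0.5300 × 0.6433) = 0.5839.
HTMT = 0.4017 / 0.5839 = 0.688.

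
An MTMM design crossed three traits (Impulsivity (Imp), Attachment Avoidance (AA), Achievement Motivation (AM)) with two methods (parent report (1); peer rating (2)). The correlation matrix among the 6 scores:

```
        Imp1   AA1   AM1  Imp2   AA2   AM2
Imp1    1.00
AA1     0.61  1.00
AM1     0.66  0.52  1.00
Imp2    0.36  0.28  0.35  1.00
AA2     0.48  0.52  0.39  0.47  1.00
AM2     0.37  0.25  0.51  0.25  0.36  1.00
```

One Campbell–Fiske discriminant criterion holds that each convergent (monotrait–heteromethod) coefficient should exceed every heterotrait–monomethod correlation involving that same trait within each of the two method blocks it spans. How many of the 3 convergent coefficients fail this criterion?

3

Convergent coefficients and their comparison sets:
Imp (methods 1·2): 0.36 vs {0.61, 0.47, 0.66, 0.25} → fail.
AA (methods 1·2): 0.52 vs {0.61, 0.47, 0.52, 0.36} → fail.
AM (methods 1·2): 0.51 vs {0.66, 0.25, 0.52, 0.36} → fail.
3 of 3 fail.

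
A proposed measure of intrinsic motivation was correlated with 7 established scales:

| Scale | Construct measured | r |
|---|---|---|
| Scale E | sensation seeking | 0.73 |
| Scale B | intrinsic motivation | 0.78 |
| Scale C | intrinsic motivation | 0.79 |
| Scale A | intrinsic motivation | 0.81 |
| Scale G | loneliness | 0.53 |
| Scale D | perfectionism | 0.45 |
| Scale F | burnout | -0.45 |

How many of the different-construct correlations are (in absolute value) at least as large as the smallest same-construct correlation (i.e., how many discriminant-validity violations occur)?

Convergent (same construct = intrinsic motivation): Scale B, Scale C, Scale A.
Smallest convergent = 0.78. Discriminant |r|: 0.73, 0.53, 0.45, 0.45; count ≥ 0.78 → 0.

0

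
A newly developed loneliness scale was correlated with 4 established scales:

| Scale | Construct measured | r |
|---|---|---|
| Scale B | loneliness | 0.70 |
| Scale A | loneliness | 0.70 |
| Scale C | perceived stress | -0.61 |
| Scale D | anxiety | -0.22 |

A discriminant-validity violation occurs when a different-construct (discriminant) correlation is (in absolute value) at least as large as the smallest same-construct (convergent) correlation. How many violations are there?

0

Convergent (same construct = loneliness): Scale B, Scale A.
Smallest convergent = 0.70. Discriminant |r|: 0.61, 0.22; count ≥ 0.70 → 0.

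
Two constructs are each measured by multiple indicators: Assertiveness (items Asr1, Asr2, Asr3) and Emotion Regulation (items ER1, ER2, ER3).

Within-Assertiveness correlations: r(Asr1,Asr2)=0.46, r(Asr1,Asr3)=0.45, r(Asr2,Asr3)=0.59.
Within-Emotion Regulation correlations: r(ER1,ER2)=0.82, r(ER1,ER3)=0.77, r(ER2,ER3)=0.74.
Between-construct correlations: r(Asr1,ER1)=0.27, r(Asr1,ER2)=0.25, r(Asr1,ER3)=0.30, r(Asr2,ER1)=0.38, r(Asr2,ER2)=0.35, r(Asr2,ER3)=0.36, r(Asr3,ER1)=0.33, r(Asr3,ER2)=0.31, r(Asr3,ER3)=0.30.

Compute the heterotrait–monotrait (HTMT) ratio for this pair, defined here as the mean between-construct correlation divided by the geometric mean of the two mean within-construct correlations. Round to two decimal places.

0.51

Mean between = 2.85/9 = 0.3167.
Mean within-Asr = 1.50/3 = 0.5000; mean within-ER = 2.33/3 = 0.7767.
Geometric mean = √(0.5000 × 0.7767) = 0.6232.
HTMT = 0.3167 / 0.6232 = 0.51.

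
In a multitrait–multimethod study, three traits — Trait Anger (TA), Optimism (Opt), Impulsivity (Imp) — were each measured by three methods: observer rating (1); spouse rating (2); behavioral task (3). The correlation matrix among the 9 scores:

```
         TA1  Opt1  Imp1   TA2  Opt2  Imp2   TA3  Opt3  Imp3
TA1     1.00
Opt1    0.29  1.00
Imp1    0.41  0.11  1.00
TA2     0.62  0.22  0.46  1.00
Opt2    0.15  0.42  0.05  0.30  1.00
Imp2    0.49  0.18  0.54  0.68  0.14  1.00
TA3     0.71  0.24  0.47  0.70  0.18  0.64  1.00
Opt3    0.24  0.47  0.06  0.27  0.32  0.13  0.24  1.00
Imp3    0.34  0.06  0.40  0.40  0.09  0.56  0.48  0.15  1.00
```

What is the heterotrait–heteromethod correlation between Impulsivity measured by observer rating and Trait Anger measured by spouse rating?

0.46

Different traits and methods: r(Imp1, TA2) = 0.46.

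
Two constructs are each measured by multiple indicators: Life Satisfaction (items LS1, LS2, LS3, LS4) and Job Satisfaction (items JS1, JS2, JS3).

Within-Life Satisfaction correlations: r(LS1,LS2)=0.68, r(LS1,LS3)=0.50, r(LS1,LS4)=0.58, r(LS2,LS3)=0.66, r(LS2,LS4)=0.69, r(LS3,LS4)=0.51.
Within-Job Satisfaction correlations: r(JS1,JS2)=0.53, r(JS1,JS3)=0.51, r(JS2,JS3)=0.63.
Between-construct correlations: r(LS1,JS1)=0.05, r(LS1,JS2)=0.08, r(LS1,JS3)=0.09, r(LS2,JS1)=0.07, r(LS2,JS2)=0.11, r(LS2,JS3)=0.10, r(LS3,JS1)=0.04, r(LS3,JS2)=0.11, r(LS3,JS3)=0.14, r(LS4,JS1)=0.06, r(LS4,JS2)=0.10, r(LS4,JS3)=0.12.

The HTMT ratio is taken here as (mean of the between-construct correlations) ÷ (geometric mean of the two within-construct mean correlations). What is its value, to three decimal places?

Mean heterotrait r = 1.07/12 = 0.0892.
Mean within-LS = 3.62/6 = 0.6033; mean within-JS = 1.67/3 = 0.5567.
Geometric mean = √(0.6033 × 0.5567) = 0.5795.
HTMT = 0.0892 / 0.5795 = 0.154.

0.154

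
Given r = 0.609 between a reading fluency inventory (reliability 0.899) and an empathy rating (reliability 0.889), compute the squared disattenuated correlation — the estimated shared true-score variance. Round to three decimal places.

0.464

Disattenuated r = 0.609 / √(0.899 × 0.889) = 0.609 / 0.8940 = 0.6812.
Shared true-score variance = 0.6812² = 0.4640 ≈ 0.464.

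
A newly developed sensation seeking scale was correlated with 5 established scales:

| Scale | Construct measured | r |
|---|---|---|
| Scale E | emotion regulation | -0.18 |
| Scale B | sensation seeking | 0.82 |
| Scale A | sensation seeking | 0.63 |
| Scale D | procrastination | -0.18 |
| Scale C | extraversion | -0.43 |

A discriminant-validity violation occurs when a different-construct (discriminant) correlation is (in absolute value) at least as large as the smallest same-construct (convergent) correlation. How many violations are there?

Convergent (same construct = sensation seeking): Scale B, Scale A.
Smallest convergent = 0.63. Discriminant |r|: 0.18, 0.18, 0.43; count ≥ 0.63 → 0.

0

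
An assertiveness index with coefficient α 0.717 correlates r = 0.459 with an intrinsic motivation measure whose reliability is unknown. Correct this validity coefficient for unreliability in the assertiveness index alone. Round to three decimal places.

Single correction: r_c = r_obs / √r_xx = 0.459 / √0.717 = 0.459 / 0.8468 ≈ 0.542.

0.542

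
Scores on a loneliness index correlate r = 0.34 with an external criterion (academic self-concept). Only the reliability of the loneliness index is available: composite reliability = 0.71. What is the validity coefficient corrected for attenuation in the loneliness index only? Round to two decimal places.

Single correction: r_c = r_obs / √r_xx = 0.34 / √0.71 = 0.34 / 0.8426 ≈ 0.40.

0.40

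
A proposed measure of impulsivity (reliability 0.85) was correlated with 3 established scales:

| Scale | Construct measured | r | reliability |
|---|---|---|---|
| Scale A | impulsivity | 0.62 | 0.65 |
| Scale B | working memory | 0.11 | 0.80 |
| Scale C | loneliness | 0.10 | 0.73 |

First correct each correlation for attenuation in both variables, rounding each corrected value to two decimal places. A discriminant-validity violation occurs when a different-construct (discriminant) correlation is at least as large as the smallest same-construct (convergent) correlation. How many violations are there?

0

Disattenuated r (r / √(r_scale · r_new)):
  Scale A (conv): 0.62 / √(0.65·0.85) = 0.83
  Scale B (disc): 0.11 / √(0.80·0.85) = 0.13
  Scale C (disc): 0.10 / √(0.73·0.85) = 0.13
Smallest convergent = 0.83. Discriminant values: 0.13, 0.13; count ≥ 0.83 → 0.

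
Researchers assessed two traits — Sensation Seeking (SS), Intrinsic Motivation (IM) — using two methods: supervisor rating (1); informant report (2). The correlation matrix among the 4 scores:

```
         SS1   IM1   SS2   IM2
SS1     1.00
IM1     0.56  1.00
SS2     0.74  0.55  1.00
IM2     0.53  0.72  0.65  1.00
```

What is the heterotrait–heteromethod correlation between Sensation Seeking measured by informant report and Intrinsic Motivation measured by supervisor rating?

Different traits and methods: r(SS2, IM1) = 0.55.

0.55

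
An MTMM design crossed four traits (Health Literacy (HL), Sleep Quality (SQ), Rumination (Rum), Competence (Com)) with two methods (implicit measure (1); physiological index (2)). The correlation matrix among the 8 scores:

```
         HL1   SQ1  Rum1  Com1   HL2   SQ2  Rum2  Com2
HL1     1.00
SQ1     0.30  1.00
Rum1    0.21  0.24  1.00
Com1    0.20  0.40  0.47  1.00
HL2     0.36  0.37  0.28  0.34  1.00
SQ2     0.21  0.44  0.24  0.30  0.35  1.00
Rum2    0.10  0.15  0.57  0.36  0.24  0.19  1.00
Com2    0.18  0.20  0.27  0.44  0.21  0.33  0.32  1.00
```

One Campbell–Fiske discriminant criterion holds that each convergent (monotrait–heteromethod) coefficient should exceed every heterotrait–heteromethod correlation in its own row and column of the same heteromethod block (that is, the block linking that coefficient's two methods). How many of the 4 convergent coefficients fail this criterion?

1

Convergent coefficients and their comparison sets:
HL (methods 1·2): 0.36 vs {0.21, 0.37, 0.10, 0.28, 0.18, 0.34} → fail.
SQ (methods 1·2): 0.44 vs {0.37, 0.21, 0.15, 0.24, 0.20, 0.30} → pass.
Rum (methods 1·2): 0.57 vs {0.28, 0.10, 0.24, 0.15, 0.27, 0.36} → pass.
Com (methods 1·2): 0.44 vs {0.34, 0.18, 0.30, 0.20, 0.36, 0.27} → pass.
1 of 4 fail.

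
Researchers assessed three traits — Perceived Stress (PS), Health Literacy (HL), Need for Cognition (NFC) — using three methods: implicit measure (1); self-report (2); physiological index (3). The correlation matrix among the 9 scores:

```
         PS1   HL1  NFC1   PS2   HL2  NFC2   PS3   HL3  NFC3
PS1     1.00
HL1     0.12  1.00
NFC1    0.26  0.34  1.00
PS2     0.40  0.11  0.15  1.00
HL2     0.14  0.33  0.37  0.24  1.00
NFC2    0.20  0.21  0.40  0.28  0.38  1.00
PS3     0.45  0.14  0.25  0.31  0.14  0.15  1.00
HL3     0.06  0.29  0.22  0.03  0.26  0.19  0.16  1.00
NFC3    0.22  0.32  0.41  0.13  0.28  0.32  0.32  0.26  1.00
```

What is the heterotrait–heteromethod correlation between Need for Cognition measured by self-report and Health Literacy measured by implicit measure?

Different traits and methods: r(NFC2, HL1) = 0.21.

0.21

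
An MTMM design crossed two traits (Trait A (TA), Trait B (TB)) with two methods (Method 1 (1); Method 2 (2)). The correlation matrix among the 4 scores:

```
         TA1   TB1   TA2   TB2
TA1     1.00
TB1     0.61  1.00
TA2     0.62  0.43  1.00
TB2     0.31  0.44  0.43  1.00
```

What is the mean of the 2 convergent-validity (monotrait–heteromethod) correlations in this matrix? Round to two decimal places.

0.53

Convergent values: 0.62, 0.44; mean = 1.06/2 = 0.53.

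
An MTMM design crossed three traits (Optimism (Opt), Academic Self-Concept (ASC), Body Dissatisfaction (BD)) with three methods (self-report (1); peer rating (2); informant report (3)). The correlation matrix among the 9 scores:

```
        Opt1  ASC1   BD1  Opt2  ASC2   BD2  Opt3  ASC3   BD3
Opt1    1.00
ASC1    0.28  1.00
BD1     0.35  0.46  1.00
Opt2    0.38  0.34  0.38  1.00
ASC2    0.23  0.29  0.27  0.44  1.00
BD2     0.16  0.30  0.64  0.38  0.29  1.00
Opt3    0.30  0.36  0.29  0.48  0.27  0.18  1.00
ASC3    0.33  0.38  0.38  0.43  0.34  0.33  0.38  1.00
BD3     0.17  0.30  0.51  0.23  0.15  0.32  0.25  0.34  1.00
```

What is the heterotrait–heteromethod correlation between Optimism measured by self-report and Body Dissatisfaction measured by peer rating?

0.16

Different traits and methods: r(Opt1, BD2) = 0.16.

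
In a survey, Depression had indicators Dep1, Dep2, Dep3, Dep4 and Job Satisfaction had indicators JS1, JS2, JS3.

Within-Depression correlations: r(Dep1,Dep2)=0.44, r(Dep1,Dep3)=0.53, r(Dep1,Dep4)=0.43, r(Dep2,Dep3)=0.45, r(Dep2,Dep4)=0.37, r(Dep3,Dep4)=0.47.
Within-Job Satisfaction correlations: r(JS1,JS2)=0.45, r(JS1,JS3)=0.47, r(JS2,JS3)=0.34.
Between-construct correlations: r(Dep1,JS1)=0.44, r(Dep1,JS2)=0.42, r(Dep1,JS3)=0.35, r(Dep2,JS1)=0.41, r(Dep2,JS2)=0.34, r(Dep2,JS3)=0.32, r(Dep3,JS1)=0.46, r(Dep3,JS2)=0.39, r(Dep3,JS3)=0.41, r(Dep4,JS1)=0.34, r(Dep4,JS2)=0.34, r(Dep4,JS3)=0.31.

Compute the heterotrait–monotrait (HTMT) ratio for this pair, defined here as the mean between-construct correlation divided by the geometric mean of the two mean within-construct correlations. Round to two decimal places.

0.87

Between-construct mean = 4.53/12 = 0.3775.
Mean within-Dep = 2.69/6 = 0.4483; mean within-JS = 1.26/3 = 0.4200.
Geometric mean = √(0.4483 × 0.4200) = 0.4339.
HTMT = 0.3775 / 0.4339 = 0.87.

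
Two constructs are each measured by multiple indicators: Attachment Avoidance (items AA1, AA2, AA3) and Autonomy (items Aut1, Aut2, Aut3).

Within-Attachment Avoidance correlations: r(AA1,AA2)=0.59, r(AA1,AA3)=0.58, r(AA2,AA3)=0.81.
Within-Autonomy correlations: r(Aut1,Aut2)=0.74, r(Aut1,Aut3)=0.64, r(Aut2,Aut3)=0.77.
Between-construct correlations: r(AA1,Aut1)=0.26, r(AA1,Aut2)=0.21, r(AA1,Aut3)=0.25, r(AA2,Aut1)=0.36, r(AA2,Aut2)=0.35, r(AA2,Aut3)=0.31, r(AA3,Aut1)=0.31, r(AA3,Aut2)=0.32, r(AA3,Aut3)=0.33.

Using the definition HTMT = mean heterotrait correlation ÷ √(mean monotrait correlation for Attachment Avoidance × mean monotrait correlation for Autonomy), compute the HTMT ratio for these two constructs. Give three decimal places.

Mean heterotrait r = 2.70/9 = 0.3000.
Mean within-AA = 1.98/3 = 0.6600; mean within-Aut = 2.15/3 = 0.7167.
Geometric mean = √(0.6600 × 0.7167) = 0.6878.
HTMT = 0.3000 / 0.6878 = 0.436.

0.436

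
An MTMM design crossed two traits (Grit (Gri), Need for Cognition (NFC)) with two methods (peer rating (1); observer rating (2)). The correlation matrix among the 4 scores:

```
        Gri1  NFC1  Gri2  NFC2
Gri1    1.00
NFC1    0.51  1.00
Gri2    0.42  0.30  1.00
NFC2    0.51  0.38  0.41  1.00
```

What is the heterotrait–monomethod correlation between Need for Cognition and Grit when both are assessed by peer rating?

0.51

Different traits, same method: r(NFC1, Gri1) = 0.51.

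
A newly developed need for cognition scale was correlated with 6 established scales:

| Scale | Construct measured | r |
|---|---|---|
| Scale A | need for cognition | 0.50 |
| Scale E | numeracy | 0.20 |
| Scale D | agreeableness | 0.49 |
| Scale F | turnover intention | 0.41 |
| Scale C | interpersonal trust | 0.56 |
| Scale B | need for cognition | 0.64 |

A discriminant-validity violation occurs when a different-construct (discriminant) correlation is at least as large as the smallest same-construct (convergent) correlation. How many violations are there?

1

Convergent (same construct = need for cognition): Scale A, Scale B.
Smallest convergent = 0.50. Discriminant values: 0.20, 0.49, 0.41, 0.56; count ≥ 0.50 → 1.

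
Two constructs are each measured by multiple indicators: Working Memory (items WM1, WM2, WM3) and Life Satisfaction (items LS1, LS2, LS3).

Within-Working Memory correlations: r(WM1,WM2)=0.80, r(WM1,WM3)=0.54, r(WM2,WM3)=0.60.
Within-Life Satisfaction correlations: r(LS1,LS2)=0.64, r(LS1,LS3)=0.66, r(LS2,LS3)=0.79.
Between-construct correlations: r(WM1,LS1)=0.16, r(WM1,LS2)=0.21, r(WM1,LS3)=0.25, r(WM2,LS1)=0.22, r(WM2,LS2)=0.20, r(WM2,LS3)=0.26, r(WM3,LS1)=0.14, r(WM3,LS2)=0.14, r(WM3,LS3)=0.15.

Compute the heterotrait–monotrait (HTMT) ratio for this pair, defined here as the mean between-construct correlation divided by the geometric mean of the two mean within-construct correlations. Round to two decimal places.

Between-construct mean = 1.73/9 = 0.1922.
Mean within-WM = 1.94/3 = 0.6467; mean within-LS = 2.09/3 = 0.6967.
Geometric mean = √(0.6467 × 0.6967) = 0.6712.
HTMT = 0.1922 / 0.6712 = 0.29.

0.29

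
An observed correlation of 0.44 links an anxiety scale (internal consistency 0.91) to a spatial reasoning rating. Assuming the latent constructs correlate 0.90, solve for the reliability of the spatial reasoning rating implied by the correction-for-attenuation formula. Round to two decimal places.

0.26

r_true = r_obs / √(r_xx · r_yy) ⇒ 0.90 = 0.44 / √(0.91 · r_yy).
√(0.91 · r_yy) = 0.44 / 0.90 = 0.4889; 0.91 · r_yy = 0.2390; r_yy = 0.2390 / 0.91 ≈ 0.26.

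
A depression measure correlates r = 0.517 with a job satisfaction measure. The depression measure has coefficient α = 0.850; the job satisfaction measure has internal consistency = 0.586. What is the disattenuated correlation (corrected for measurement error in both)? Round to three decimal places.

0.733

r_true = r_obs / √(r_xx · r_yy) = 0.517 / √(0.850 × 0.586) = 0.517 / √0.498100 = 0.517 / 0.7058 ≈ 0.733.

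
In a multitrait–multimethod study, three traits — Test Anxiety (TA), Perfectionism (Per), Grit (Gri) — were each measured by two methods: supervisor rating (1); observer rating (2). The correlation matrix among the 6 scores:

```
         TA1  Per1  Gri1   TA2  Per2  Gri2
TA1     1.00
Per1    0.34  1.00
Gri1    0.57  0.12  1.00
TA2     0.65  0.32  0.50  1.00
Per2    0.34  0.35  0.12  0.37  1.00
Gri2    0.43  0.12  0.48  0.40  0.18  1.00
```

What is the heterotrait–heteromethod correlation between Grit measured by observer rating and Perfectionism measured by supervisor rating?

0.12

Different traits and methods: r(Gri2, Per1) = 0.12.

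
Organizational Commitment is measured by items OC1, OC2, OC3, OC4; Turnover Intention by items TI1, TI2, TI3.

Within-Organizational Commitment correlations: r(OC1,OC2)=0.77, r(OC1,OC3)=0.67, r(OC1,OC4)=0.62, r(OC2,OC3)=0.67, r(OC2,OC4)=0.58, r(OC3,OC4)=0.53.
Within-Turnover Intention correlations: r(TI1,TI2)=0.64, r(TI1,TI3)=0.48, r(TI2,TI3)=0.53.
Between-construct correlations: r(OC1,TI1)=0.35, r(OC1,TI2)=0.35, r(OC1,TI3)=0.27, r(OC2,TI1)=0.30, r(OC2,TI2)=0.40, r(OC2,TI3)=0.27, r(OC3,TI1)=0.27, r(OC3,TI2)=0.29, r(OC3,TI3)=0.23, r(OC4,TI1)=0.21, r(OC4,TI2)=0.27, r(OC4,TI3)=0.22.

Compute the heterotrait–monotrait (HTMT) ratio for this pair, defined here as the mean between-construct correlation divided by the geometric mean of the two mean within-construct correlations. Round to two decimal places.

Between-construct mean = 3.43/12 = 0.2858.
Mean within-OC = 3.84/6 = 0.6400; mean within-TI = 1.65/3 = 0.5500.
Geometric mean = √(0.6400 × 0.5500) = 0.5933.
HTMT = 0.2858 / 0.5933 = 0.48.

0.48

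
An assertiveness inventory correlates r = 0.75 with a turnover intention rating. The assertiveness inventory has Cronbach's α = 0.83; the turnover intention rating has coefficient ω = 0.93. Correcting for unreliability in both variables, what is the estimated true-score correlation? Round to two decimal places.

0.85

r_true = r_obs / √(r_xx · r_yy) = 0.75 / √(0.83 × 0.93) = 0.75 / √0.7719 = 0.75 / 0.8786 ≈ 0.85.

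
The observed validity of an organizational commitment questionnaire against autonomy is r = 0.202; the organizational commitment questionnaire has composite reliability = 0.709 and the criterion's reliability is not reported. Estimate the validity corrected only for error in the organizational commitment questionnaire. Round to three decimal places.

0.240

Single correction: r_c = r_obs / √r_xx = 0.202 / √0.709 = 0.202 / 0.8420 ≈ 0.240.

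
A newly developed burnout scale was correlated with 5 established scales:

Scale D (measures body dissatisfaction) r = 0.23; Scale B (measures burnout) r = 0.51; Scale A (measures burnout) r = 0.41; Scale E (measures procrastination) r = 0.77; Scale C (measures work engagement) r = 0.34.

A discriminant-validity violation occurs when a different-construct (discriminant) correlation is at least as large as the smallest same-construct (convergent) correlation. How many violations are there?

Convergent (same construct = burnout): Scale B, Scale A.
Smallest convergent = 0.41. Discriminant values: 0.23, 0.77, 0.34; count ≥ 0.41 → 1.

1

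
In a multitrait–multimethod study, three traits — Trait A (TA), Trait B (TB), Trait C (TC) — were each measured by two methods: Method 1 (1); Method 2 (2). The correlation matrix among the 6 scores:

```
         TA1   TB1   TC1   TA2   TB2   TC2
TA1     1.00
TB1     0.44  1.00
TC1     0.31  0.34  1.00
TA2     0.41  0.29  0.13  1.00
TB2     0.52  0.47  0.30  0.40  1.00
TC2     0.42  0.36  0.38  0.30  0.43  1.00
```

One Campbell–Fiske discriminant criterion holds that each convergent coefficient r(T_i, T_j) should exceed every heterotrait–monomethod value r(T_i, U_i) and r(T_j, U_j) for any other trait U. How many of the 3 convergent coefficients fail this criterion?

Convergent coefficients and their comparison sets:
TA (methods 1·2): 0.41 vs {0.44, 0.40, 0.31, 0.30} → fail.
TB (methods 1·2): 0.47 vs {0.44, 0.40, 0.34, 0.43} → pass.
TC (methods 1·2): 0.38 vs {0.31, 0.30, 0.34, 0.43} → fail.
2 of 3 fail.

2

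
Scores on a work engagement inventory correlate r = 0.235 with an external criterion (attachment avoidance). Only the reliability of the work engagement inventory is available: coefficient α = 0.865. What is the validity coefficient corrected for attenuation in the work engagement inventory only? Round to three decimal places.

Single correction: r_c = r_obs / √r_xx = 0.235 / √0.865 = 0.235 / 0.9301 ≈ 0.253.

0.253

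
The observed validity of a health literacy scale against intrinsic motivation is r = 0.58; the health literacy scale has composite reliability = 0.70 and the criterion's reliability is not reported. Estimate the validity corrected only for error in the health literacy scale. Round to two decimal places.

Single correction: r_c = r_obs / √r_xx = 0.58 / √0.70 = 0.58 / 0.8367 ≈ 0.69.

0.69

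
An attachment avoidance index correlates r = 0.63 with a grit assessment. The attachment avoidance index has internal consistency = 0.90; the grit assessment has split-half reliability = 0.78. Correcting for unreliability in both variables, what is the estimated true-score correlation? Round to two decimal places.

r_true = r_obs / √(r_xx · r_yy) = 0.63 / √(0.90 × 0.78) = 0.63 / √0.7020 = 0.63 / 0.8379 ≈ 0.75.

0.75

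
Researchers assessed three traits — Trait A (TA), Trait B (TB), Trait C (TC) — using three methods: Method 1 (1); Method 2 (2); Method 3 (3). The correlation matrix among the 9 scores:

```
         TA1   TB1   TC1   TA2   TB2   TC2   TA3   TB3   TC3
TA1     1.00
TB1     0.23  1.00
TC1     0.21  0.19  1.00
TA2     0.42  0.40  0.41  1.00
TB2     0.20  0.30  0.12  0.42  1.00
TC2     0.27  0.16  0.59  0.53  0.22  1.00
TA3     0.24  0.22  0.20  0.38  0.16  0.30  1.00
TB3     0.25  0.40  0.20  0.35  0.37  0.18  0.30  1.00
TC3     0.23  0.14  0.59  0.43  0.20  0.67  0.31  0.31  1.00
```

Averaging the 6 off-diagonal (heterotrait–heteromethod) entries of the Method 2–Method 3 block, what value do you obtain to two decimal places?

HTHM values (method 2 × method 3): 0.35, 0.43, 0.16, 0.20, 0.30, 0.18; mean = 1.62/6 = 0.27.

0.27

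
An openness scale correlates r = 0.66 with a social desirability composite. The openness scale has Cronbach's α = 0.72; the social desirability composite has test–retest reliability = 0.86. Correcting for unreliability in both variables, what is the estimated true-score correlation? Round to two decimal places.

0.84

r_true = r_obs / √(r_xx · r_yy) = 0.66 / √(0.72 × 0.86) = 0.66 / √0.6192 = 0.66 / 0.7869 ≈ 0.84.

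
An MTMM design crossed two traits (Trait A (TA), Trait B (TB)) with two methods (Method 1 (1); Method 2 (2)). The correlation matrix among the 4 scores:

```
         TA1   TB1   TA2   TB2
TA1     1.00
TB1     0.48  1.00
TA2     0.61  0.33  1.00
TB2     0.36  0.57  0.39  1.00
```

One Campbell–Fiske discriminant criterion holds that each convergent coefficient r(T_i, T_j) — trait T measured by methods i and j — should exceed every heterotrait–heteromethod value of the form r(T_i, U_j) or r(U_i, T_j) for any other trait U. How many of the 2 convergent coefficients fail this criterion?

Convergent coefficients and their comparison sets:
TA (methods 1·2): 0.61 vs {0.36, 0.33} → pass.
TB (methods 1·2): 0.57 vs {0.33, 0.36} → pass.
0 of 2 fail.

0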